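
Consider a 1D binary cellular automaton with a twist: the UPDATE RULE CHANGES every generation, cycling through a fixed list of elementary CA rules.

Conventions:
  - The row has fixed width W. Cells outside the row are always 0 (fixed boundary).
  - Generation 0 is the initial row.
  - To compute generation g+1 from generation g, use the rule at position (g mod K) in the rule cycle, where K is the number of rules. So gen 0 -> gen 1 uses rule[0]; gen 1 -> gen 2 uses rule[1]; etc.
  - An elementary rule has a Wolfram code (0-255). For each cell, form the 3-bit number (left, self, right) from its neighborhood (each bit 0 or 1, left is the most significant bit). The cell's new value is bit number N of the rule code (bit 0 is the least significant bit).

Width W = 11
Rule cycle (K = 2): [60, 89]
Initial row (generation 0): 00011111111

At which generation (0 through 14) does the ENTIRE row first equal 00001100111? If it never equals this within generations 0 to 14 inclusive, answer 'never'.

Answer: 10

Derivation:
Gen 0: 00011111111
Gen 1 (rule 60): 00010000000
Gen 2 (rule 89): 11001111111
Gen 3 (rule 60): 10101000000
Gen 4 (rule 89): 00000111111
Gen 5 (rule 60): 00000100000
Gen 6 (rule 89): 11110011111
Gen 7 (rule 60): 10001010000
Gen 8 (rule 89): 01100001111
Gen 9 (rule 60): 01010001000
Gen 10 (rule 89): 00001100111
Gen 11 (rule 60): 00001010100
Gen 12 (rule 89): 11100000011
Gen 13 (rule 60): 10010000010
Gen 14 (rule 89): 01001111001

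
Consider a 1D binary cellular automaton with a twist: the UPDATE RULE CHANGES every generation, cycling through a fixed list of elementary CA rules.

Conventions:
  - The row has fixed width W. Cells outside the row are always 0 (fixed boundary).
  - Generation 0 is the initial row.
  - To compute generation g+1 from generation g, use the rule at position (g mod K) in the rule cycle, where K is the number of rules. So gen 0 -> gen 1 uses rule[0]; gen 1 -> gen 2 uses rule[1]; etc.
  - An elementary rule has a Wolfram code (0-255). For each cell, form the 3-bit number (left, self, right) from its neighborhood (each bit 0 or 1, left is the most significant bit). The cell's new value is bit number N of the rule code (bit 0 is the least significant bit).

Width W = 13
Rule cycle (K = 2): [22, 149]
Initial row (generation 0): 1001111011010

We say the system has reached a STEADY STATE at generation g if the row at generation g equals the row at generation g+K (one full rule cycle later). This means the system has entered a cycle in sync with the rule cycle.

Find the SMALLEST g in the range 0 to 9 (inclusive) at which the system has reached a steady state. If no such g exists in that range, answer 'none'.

Gen 0: 1001111011010
Gen 1 (rule 22): 1110000000011
Gen 2 (rule 149): 0101111111000
Gen 3 (rule 22): 1100000000100
Gen 4 (rule 149): 0011111110111
Gen 5 (rule 22): 0100000000000
Gen 6 (rule 149): 0111111111111
Gen 7 (rule 22): 1000000000000
Gen 8 (rule 149): 1111111111111
Gen 9 (rule 22): 0000000000000
Gen 10 (rule 149): 1111111111111
Gen 11 (rule 22): 0000000000000

Answer: 8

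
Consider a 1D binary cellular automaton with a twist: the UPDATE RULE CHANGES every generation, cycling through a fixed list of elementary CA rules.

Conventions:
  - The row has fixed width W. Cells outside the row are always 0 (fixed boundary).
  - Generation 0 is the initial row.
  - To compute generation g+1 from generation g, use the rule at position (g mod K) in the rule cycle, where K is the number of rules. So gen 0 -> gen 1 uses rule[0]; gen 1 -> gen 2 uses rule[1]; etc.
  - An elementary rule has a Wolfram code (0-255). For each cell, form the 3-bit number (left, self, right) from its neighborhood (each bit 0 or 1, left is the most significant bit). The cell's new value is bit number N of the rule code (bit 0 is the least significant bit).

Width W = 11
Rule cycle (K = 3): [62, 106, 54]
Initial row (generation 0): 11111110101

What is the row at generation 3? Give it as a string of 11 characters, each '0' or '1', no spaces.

Answer: 00000100111

Derivation:
Gen 0: 11111110101
Gen 1 (rule 62): 10000001111
Gen 2 (rule 106): 00000011001
Gen 3 (rule 54): 00000100111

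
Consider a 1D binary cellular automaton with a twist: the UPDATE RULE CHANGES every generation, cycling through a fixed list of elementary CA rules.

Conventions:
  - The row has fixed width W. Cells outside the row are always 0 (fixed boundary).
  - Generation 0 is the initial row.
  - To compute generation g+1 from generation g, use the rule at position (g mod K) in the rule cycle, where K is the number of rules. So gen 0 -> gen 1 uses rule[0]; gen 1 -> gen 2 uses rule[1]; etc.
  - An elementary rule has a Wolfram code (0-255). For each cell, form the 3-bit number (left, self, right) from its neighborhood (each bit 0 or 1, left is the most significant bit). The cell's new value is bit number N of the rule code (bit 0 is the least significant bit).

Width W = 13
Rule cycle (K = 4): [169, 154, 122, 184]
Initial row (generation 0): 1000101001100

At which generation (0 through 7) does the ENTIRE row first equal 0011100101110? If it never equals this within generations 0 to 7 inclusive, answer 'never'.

Answer: never

Derivation:
Gen 0: 1000101001100
Gen 1 (rule 169): 0010010001001
Gen 2 (rule 154): 0101101010110
Gen 3 (rule 122): 1011110101111
Gen 4 (rule 184): 0111101011110
Gen 5 (rule 169): 0111010111100
Gen 6 (rule 154): 1110000111010
Gen 7 (rule 122): 1011001101101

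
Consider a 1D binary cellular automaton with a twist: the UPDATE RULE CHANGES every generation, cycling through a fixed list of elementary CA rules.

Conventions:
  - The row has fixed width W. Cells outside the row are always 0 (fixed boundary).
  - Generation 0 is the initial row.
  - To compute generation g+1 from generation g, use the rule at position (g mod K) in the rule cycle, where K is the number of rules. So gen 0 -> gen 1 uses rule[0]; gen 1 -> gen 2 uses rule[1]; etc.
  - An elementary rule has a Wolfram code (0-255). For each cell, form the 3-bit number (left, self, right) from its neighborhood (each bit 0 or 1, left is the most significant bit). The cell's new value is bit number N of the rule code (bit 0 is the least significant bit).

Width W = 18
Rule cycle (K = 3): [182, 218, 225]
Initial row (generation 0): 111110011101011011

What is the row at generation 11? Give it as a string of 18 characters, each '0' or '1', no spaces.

Gen 0: 111110011101011011
Gen 1 (rule 182): 011101101011100100
Gen 2 (rule 218): 111101100011111010
Gen 3 (rule 225): 011110101001111100
Gen 4 (rule 182): 101101111110111010
Gen 5 (rule 218): 001101111110111001
Gen 6 (rule 225): 100110111111011000
Gen 7 (rule 182): 111001011110100100
Gen 8 (rule 218): 111110011110011010
Gen 9 (rule 225): 011110001110001100
Gen 10 (rule 182): 101101010101010010
Gen 11 (rule 218): 001100000000001101

Answer: 001100000000001101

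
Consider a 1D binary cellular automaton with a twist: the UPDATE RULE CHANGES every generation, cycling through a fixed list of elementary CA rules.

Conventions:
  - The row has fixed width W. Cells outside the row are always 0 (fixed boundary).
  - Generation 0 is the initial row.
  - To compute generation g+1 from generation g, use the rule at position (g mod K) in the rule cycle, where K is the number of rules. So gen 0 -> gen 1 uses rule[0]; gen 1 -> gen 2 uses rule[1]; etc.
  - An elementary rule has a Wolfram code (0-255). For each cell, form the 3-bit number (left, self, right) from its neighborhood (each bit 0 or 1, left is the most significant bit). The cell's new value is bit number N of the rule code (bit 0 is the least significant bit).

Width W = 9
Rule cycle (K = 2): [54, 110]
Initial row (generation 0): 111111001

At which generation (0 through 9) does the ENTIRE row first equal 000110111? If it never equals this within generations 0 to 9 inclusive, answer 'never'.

Answer: 4

Derivation:
Gen 0: 111111001
Gen 1 (rule 54): 000000111
Gen 2 (rule 110): 000001101
Gen 3 (rule 54): 000010011
Gen 4 (rule 110): 000110111
Gen 5 (rule 54): 001001000
Gen 6 (rule 110): 011011000
Gen 7 (rule 54): 100100100
Gen 8 (rule 110): 101101100
Gen 9 (rule 54): 110010010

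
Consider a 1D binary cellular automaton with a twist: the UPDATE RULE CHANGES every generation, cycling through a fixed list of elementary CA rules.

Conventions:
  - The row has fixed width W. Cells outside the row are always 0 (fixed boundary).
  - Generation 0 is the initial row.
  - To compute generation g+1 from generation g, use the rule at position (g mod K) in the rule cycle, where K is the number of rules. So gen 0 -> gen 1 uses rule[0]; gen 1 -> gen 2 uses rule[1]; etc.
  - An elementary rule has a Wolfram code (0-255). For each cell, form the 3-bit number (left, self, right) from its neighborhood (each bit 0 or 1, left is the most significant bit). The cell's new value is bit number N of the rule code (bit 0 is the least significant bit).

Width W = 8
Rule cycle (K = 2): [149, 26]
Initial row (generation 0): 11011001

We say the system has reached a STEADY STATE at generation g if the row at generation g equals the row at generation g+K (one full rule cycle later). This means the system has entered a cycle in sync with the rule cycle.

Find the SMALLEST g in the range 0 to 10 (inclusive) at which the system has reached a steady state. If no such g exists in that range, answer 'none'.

Gen 0: 11011001
Gen 1 (rule 149): 00000101
Gen 2 (rule 26): 00001000
Gen 3 (rule 149): 11101111
Gen 4 (rule 26): 10001000
Gen 5 (rule 149): 11101111
Gen 6 (rule 26): 10001000
Gen 7 (rule 149): 11101111
Gen 8 (rule 26): 10001000
Gen 9 (rule 149): 11101111
Gen 10 (rule 26): 10001000
Gen 11 (rule 149): 11101111
Gen 12 (rule 26): 10001000

Answer: 3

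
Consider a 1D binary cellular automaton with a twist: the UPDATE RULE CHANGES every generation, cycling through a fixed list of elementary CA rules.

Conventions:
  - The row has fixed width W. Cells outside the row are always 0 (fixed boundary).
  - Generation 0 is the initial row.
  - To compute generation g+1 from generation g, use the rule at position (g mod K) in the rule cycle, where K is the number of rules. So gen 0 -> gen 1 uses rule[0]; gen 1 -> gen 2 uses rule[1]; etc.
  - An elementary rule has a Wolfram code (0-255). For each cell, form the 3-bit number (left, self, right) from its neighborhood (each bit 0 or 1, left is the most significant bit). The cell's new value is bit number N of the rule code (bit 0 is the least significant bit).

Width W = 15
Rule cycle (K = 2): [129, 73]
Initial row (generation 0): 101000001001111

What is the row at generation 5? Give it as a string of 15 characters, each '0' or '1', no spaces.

Gen 0: 101000001001111
Gen 1 (rule 129): 000011100000110
Gen 2 (rule 73): 111010101110110
Gen 3 (rule 129): 010000000100000
Gen 4 (rule 73): 000111110001111
Gen 5 (rule 129): 110011100100110

Answer: 110011100100110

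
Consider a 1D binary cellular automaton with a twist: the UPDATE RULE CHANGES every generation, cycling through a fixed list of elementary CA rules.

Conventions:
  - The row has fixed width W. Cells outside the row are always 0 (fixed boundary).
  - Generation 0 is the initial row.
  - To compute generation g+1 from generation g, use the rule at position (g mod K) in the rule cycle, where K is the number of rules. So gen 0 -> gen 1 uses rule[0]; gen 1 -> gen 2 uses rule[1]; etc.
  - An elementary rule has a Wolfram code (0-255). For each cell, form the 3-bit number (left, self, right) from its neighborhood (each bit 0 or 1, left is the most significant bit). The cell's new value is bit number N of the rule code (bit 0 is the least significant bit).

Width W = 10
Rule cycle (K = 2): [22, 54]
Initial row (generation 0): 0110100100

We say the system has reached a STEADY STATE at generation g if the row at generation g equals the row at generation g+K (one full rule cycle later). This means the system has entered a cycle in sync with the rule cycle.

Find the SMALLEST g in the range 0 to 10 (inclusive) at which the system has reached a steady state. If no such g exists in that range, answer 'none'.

Gen 0: 0110100100
Gen 1 (rule 22): 1000111110
Gen 2 (rule 54): 1101000001
Gen 3 (rule 22): 0001100011
Gen 4 (rule 54): 0010010100
Gen 5 (rule 22): 0111110110
Gen 6 (rule 54): 1000001001
Gen 7 (rule 22): 1100011111
Gen 8 (rule 54): 0010100000
Gen 9 (rule 22): 0110110000
Gen 10 (rule 54): 1001001000
Gen 11 (rule 22): 1111111100
Gen 12 (rule 54): 0000000010

Answer: none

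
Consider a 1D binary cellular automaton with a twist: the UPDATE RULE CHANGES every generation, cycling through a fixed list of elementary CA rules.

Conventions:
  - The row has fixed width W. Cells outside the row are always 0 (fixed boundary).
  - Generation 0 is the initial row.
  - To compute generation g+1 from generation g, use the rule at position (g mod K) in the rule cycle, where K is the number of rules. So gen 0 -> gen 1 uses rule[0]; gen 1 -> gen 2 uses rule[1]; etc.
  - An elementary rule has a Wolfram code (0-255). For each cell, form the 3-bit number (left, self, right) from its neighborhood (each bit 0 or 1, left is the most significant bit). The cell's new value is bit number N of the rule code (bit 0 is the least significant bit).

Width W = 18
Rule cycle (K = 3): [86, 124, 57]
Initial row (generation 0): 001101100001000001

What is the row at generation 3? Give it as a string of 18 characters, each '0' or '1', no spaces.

Answer: 010001100101101010

Derivation:
Gen 0: 001101100001000001
Gen 1 (rule 86): 010100110011100011
Gen 2 (rule 124): 011110111010110011
Gen 3 (rule 57): 010001100101101010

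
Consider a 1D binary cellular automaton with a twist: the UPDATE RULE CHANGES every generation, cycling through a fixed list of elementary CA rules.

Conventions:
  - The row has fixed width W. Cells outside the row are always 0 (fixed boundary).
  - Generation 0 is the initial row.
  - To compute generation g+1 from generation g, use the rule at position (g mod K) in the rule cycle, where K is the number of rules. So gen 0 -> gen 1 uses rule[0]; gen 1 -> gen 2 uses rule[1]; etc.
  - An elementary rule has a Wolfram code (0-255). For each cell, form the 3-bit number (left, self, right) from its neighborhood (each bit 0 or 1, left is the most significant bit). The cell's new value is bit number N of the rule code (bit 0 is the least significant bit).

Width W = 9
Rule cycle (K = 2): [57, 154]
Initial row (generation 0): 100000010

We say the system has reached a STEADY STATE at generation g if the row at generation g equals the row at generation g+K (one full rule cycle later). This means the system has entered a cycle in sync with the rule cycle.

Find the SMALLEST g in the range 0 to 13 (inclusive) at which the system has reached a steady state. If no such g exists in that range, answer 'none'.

Answer: none

Derivation:
Gen 0: 100000010
Gen 1 (rule 57): 011111001
Gen 2 (rule 154): 111110110
Gen 3 (rule 57): 100001101
Gen 4 (rule 154): 010011000
Gen 5 (rule 57): 001010111
Gen 6 (rule 154): 010000110
Gen 7 (rule 57): 001110101
Gen 8 (rule 154): 011100000
Gen 9 (rule 57): 010011111
Gen 10 (rule 154): 101111110
Gen 11 (rule 57): 011000001
Gen 12 (rule 154): 110100010
Gen 13 (rule 57): 101011001
Gen 14 (rule 154): 000010110
Gen 15 (rule 57): 111001101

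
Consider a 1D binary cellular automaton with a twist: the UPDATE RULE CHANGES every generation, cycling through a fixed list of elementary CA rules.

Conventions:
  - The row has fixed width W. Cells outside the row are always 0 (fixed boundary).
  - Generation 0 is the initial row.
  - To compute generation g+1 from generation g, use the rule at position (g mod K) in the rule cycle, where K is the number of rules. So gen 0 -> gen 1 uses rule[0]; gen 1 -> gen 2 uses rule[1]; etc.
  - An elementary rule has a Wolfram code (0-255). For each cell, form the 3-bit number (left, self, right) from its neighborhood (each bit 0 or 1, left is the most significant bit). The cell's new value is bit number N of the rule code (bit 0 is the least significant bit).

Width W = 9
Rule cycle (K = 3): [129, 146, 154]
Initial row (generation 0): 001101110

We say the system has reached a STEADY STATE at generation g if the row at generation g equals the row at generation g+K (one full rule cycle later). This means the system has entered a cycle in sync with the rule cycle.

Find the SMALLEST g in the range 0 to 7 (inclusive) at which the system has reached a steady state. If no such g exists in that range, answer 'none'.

Answer: none

Derivation:
Gen 0: 001101110
Gen 1 (rule 129): 100000100
Gen 2 (rule 146): 010001010
Gen 3 (rule 154): 101010001
Gen 4 (rule 129): 000000100
Gen 5 (rule 146): 000001010
Gen 6 (rule 154): 000010001
Gen 7 (rule 129): 111000100
Gen 8 (rule 146): 010101010
Gen 9 (rule 154): 100000001
Gen 10 (rule 129): 001111100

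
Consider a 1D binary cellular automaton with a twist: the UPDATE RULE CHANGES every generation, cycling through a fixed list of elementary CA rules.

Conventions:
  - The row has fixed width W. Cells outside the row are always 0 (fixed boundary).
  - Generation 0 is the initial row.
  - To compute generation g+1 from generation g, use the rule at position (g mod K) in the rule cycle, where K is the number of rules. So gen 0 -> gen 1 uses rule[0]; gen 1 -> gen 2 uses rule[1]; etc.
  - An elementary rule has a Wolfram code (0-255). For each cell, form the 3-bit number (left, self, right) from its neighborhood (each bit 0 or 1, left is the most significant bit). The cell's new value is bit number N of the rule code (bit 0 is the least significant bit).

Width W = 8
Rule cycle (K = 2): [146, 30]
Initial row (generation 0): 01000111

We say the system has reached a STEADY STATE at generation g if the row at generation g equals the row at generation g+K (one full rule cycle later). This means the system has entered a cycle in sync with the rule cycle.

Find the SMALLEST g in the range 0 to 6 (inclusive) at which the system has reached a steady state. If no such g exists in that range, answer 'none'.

Answer: 3

Derivation:
Gen 0: 01000111
Gen 1 (rule 146): 10101010
Gen 2 (rule 30): 10101011
Gen 3 (rule 146): 00000000
Gen 4 (rule 30): 00000000
Gen 5 (rule 146): 00000000
Gen 6 (rule 30): 00000000
Gen 7 (rule 146): 00000000
Gen 8 (rule 30): 00000000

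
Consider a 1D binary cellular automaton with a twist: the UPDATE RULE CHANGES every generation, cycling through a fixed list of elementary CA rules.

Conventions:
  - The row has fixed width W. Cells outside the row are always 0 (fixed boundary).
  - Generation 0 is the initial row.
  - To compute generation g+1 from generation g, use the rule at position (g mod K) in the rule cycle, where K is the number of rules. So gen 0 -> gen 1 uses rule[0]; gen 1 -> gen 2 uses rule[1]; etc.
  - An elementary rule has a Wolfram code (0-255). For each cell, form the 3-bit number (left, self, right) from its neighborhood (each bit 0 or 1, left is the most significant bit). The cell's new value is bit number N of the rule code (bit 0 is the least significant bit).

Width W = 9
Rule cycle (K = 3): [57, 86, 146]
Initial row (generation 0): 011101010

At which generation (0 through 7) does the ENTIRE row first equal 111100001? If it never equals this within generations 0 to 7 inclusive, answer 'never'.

Gen 0: 011101010
Gen 1 (rule 57): 010010101
Gen 2 (rule 86): 111110101
Gen 3 (rule 146): 011100000
Gen 4 (rule 57): 010011111
Gen 5 (rule 86): 111100001
Gen 6 (rule 146): 011010010
Gen 7 (rule 57): 010101001

Answer: 5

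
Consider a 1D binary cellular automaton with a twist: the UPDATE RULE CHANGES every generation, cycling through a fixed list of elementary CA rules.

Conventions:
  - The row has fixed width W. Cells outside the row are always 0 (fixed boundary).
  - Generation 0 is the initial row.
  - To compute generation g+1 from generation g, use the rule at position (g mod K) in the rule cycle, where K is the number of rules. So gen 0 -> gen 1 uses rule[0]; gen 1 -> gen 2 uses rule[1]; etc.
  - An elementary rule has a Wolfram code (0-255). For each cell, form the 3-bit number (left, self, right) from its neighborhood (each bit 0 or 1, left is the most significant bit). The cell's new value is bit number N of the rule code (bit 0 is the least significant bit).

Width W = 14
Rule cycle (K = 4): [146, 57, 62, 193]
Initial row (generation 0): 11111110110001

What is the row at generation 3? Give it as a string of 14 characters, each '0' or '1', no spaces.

Gen 0: 11111110110001
Gen 1 (rule 146): 01111100001010
Gen 2 (rule 57): 01000011100101
Gen 3 (rule 62): 11100110011111

Answer: 11100110011111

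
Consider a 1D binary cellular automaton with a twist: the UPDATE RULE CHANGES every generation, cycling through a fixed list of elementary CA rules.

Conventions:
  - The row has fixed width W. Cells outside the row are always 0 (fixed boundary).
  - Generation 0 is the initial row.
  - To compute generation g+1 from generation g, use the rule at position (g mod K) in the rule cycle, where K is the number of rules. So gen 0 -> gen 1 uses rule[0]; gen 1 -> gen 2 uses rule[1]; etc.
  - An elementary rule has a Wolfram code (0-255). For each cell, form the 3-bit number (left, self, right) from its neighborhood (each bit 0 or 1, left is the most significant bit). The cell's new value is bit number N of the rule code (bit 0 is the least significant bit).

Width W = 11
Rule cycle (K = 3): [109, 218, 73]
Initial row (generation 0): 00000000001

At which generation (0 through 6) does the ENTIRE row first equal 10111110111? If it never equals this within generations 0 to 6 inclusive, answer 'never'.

Gen 0: 00000000001
Gen 1 (rule 109): 11111111101
Gen 2 (rule 218): 11111111100
Gen 3 (rule 73): 10000000101
Gen 4 (rule 109): 10111110111
Gen 5 (rule 218): 00111110111
Gen 6 (rule 73): 10100010101

Answer: 4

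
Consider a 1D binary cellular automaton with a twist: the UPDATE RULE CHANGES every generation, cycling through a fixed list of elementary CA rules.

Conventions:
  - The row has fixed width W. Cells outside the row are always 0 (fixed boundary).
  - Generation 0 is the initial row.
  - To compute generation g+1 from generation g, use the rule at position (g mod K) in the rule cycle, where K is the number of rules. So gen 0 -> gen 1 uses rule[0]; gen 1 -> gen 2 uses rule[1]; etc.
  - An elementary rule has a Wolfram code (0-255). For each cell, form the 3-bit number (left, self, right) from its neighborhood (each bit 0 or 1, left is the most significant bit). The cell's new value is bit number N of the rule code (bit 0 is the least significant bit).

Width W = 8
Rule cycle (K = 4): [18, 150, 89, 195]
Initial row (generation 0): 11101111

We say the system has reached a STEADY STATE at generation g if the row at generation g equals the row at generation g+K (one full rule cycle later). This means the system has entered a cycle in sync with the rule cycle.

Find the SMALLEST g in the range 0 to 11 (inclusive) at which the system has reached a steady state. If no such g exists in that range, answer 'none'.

Answer: 3

Derivation:
Gen 0: 11101111
Gen 1 (rule 18): 00000000
Gen 2 (rule 150): 00000000
Gen 3 (rule 89): 11111111
Gen 4 (rule 195): 01111111
Gen 5 (rule 18): 10000000
Gen 6 (rule 150): 11000000
Gen 7 (rule 89): 11111111
Gen 8 (rule 195): 01111111
Gen 9 (rule 18): 10000000
Gen 10 (rule 150): 11000000
Gen 11 (rule 89): 11111111
Gen 12 (rule 195): 01111111
Gen 13 (rule 18): 10000000
Gen 14 (rule 150): 11000000
Gen 15 (rule 89): 11111111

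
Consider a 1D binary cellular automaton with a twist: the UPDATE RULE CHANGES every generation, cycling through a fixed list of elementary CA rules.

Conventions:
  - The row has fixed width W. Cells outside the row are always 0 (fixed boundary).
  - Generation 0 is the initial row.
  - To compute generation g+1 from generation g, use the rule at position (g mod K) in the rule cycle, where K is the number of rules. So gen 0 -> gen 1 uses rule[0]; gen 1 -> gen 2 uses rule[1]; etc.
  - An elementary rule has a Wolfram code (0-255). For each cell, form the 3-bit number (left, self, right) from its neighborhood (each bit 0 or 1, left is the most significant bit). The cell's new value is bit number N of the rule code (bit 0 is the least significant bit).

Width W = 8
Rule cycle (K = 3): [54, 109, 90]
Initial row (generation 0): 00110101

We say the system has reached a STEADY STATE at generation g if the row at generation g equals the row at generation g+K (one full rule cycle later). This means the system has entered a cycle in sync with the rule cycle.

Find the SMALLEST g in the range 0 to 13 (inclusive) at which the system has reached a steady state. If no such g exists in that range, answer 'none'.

Gen 0: 00110101
Gen 1 (rule 54): 01001111
Gen 2 (rule 109): 01001001
Gen 3 (rule 90): 10110110
Gen 4 (rule 54): 11001001
Gen 5 (rule 109): 11001001
Gen 6 (rule 90): 11110110
Gen 7 (rule 54): 00001001
Gen 8 (rule 109): 11101001
Gen 9 (rule 90): 10100110
Gen 10 (rule 54): 11111001
Gen 11 (rule 109): 10001001
Gen 12 (rule 90): 01010110
Gen 13 (rule 54): 11111001
Gen 14 (rule 109): 10001001
Gen 15 (rule 90): 01010110
Gen 16 (rule 54): 11111001

Answer: 10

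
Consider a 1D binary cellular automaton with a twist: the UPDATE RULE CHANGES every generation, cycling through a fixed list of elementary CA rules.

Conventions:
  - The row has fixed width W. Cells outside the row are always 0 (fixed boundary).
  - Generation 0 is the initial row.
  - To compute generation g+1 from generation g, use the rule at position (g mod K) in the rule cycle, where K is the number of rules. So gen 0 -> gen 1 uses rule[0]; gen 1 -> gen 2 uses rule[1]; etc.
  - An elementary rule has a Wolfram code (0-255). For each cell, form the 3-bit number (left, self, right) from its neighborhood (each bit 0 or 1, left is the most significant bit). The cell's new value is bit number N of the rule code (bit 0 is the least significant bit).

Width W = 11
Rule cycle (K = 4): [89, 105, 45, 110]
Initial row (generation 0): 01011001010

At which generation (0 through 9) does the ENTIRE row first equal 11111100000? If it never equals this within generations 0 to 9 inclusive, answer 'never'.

Gen 0: 01011001010
Gen 1 (rule 89): 00011100001
Gen 2 (rule 105): 11010101100
Gen 3 (rule 45): 10111111001
Gen 4 (rule 110): 11100001011
Gen 5 (rule 89): 10111100011
Gen 6 (rule 105): 01100101011
Gen 7 (rule 45): 01000111110
Gen 8 (rule 110): 11001100010
Gen 9 (rule 89): 11101111001

Answer: never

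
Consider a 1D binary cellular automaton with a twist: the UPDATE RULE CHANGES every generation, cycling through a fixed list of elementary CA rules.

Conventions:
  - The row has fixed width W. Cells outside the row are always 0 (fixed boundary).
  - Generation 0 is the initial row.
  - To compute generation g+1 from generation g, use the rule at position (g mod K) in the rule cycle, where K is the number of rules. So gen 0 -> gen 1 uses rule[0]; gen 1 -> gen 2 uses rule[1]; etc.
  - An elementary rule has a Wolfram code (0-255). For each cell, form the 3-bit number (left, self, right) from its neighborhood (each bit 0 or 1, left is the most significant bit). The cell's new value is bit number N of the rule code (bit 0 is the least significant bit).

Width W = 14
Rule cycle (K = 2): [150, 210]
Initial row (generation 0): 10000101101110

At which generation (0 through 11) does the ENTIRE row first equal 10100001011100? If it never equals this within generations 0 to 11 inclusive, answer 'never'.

Gen 0: 10000101101110
Gen 1 (rule 150): 11001100000101
Gen 2 (rule 210): 01110110001000
Gen 3 (rule 150): 10100001011100
Gen 4 (rule 210): 00010010001110
Gen 5 (rule 150): 00111111010101
Gen 6 (rule 210): 01011111000000
Gen 7 (rule 150): 11001110100000
Gen 8 (rule 210): 01110110010000
Gen 9 (rule 150): 10100001111000
Gen 10 (rule 210): 00010010111100
Gen 11 (rule 150): 00111110011010

Answer: 3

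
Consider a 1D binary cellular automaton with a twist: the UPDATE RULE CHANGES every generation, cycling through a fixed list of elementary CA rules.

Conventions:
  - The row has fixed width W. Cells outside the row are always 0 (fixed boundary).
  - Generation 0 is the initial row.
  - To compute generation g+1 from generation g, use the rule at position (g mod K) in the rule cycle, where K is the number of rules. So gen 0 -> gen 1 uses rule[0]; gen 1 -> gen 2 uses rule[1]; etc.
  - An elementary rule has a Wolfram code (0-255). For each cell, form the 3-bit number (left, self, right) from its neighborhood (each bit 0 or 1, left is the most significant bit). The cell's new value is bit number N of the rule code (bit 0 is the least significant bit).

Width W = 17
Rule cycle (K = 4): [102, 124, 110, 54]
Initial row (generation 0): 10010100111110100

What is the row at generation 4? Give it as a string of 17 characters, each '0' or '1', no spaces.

Gen 0: 10010100111110100
Gen 1 (rule 102): 10111101000011100
Gen 2 (rule 124): 11100111100010110
Gen 3 (rule 110): 10101100100111110
Gen 4 (rule 54): 11110011111000001

Answer: 11110011111000001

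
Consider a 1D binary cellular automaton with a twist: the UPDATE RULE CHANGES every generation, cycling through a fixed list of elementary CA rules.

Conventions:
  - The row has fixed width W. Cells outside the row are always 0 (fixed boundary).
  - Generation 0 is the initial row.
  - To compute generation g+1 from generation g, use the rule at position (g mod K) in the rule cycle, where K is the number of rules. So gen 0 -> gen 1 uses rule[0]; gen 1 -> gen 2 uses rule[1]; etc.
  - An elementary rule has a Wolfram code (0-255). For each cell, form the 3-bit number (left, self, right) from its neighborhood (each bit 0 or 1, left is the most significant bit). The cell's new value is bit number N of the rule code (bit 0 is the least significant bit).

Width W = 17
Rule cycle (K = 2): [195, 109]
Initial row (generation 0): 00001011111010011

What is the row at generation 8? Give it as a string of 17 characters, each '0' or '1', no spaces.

Gen 0: 00001011111010011
Gen 1 (rule 195): 11110001111000101
Gen 2 (rule 109): 10010101001010111
Gen 3 (rule 195): 00100000010000011
Gen 4 (rule 109): 10101111010111011
Gen 5 (rule 195): 00000111000011001
Gen 6 (rule 109): 11110101011011001
Gen 7 (rule 195): 01110000001001010
Gen 8 (rule 109): 01010111101001110

Answer: 01010111101001110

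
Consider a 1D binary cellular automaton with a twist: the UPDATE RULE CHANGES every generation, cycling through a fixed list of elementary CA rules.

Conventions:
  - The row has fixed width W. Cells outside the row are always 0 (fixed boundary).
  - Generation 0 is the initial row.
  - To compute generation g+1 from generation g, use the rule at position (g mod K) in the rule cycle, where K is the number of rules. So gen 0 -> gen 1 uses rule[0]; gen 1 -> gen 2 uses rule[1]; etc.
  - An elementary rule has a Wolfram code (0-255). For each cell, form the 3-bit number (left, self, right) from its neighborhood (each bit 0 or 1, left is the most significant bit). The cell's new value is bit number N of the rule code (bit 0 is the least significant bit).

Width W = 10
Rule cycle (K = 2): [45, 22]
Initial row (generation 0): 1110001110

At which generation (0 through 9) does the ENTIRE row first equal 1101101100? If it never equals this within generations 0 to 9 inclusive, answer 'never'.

Gen 0: 1110001110
Gen 1 (rule 45): 1000101000
Gen 2 (rule 22): 1101101100
Gen 3 (rule 45): 1011011001
Gen 4 (rule 22): 1000000111
Gen 5 (rule 45): 1011110100
Gen 6 (rule 22): 1000000110
Gen 7 (rule 45): 1011110100
Gen 8 (rule 22): 1000000110
Gen 9 (rule 45): 1011110100

Answer: 2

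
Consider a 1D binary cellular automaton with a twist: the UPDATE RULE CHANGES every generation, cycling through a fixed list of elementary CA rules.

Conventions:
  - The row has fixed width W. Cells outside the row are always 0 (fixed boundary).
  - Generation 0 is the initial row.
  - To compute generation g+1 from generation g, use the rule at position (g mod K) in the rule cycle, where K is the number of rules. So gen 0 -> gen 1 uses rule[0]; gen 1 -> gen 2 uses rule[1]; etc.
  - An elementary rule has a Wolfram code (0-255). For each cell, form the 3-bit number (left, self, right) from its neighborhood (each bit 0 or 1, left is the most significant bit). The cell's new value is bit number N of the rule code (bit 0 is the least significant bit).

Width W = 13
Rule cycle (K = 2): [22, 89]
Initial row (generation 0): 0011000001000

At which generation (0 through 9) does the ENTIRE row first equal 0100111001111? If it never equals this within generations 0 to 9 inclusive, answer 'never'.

Gen 0: 0011000001000
Gen 1 (rule 22): 0100100011100
Gen 2 (rule 89): 0010011010111
Gen 3 (rule 22): 0111100010000
Gen 4 (rule 89): 0100111001111
Gen 5 (rule 22): 1111000110000
Gen 6 (rule 89): 1001110111111
Gen 7 (rule 22): 1110000000000
Gen 8 (rule 89): 1011111111111
Gen 9 (rule 22): 1000000000000

Answer: 4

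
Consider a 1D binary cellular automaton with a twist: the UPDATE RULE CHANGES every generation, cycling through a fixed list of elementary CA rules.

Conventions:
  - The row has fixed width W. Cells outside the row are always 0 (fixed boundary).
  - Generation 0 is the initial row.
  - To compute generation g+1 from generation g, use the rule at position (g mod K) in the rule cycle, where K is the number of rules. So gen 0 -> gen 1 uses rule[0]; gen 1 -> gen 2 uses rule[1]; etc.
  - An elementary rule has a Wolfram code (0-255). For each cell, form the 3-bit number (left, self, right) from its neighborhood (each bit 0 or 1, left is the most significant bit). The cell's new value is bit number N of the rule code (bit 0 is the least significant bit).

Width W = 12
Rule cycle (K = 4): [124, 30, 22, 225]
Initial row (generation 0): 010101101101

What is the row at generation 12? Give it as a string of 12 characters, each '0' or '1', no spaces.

Answer: 001001011001

Derivation:
Gen 0: 010101101101
Gen 1 (rule 124): 011111111111
Gen 2 (rule 30): 110000000000
Gen 3 (rule 22): 001000000000
Gen 4 (rule 225): 100011111111
Gen 5 (rule 124): 110010000001
Gen 6 (rule 30): 101111000011
Gen 7 (rule 22): 100000100100
Gen 8 (rule 225): 001110000001
Gen 9 (rule 124): 001011000001
Gen 10 (rule 30): 011010100011
Gen 11 (rule 22): 100010110100
Gen 12 (rule 225): 001001011001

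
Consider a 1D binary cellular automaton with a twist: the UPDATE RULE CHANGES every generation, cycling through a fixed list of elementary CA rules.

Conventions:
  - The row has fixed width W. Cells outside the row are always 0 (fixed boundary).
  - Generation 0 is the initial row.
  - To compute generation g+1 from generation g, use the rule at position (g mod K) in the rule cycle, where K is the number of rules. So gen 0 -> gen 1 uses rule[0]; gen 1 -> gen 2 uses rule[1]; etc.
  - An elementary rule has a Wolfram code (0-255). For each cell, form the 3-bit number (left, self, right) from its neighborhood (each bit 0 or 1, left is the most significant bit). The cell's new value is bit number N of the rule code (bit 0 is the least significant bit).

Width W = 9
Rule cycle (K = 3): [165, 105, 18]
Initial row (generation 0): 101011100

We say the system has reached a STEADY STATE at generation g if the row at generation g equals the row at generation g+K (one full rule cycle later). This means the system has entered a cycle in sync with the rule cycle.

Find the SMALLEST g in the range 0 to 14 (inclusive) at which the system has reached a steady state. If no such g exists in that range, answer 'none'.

Gen 0: 101011100
Gen 1 (rule 165): 111101001
Gen 2 (rule 105): 100110000
Gen 3 (rule 18): 011001000
Gen 4 (rule 165): 000001011
Gen 5 (rule 105): 111100111
Gen 6 (rule 18): 000011000
Gen 7 (rule 165): 111000011
Gen 8 (rule 105): 101011011
Gen 9 (rule 18): 000000000
Gen 10 (rule 165): 111111111
Gen 11 (rule 105): 100000001
Gen 12 (rule 18): 010000010
Gen 13 (rule 165): 010111010
Gen 14 (rule 105): 001101100
Gen 15 (rule 18): 010000010
Gen 16 (rule 165): 010111010
Gen 17 (rule 105): 001101100

Answer: 12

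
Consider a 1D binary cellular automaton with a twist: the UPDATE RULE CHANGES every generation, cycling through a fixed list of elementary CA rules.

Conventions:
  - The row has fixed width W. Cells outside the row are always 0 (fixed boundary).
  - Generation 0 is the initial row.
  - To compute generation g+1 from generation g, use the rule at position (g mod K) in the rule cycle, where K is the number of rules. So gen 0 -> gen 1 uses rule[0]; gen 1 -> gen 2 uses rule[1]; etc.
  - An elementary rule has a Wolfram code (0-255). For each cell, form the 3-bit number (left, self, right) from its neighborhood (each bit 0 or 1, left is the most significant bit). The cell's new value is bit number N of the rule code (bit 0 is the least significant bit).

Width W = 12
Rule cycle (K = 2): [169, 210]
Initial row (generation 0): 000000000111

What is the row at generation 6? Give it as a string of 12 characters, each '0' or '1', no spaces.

Answer: 101111100001

Derivation:
Gen 0: 000000000111
Gen 1 (rule 169): 111111110110
Gen 2 (rule 210): 011111110011
Gen 3 (rule 169): 011111100010
Gen 4 (rule 210): 101111110101
Gen 5 (rule 169): 011111101010
Gen 6 (rule 210): 101111100001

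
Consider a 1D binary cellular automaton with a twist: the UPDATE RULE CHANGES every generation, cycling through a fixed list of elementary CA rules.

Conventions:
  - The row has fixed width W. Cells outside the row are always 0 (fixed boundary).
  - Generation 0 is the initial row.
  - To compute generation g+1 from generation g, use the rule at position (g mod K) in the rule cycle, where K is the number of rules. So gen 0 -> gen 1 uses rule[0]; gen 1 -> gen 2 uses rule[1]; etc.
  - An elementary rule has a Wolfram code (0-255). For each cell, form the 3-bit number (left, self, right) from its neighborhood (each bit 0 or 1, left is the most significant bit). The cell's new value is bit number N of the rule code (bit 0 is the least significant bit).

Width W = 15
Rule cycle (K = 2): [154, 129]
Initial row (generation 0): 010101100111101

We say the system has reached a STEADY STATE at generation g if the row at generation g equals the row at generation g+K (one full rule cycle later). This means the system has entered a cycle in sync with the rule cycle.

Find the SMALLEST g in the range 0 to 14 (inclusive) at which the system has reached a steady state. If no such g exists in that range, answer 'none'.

Gen 0: 010101100111101
Gen 1 (rule 154): 100001011111000
Gen 2 (rule 129): 001100001110011
Gen 3 (rule 154): 011010011101110
Gen 4 (rule 129): 000000001000100
Gen 5 (rule 154): 000000010101010
Gen 6 (rule 129): 111111000000000
Gen 7 (rule 154): 111110100000000
Gen 8 (rule 129): 011100001111111
Gen 9 (rule 154): 111010011111110
Gen 10 (rule 129): 010000001111100
Gen 11 (rule 154): 101000011111010
Gen 12 (rule 129): 000011001110000
Gen 13 (rule 154): 000110111101000
Gen 14 (rule 129): 110000011000011
Gen 15 (rule 154): 101000110100110
Gen 16 (rule 129): 000010000000000

Answer: none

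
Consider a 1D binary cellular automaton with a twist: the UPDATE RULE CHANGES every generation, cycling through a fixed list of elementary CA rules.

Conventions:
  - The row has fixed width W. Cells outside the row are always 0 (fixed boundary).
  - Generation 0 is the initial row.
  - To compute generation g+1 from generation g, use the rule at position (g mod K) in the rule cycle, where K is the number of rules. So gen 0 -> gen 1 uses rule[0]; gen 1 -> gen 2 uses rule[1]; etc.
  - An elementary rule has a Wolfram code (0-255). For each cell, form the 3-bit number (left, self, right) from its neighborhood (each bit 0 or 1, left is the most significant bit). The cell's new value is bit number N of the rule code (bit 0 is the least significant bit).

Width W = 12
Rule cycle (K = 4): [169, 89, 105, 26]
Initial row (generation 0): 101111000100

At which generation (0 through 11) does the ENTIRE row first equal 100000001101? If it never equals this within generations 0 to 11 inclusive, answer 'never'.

Answer: never

Derivation:
Gen 0: 101111000100
Gen 1 (rule 169): 011110010001
Gen 2 (rule 89): 010011001100
Gen 3 (rule 105): 000011001101
Gen 4 (rule 26): 000110111000
Gen 5 (rule 169): 110101110011
Gen 6 (rule 89): 110001011011
Gen 7 (rule 105): 110100111111
Gen 8 (rule 26): 100011100000
Gen 9 (rule 169): 001011001111
Gen 10 (rule 89): 100011101001
Gen 11 (rule 105): 001010110000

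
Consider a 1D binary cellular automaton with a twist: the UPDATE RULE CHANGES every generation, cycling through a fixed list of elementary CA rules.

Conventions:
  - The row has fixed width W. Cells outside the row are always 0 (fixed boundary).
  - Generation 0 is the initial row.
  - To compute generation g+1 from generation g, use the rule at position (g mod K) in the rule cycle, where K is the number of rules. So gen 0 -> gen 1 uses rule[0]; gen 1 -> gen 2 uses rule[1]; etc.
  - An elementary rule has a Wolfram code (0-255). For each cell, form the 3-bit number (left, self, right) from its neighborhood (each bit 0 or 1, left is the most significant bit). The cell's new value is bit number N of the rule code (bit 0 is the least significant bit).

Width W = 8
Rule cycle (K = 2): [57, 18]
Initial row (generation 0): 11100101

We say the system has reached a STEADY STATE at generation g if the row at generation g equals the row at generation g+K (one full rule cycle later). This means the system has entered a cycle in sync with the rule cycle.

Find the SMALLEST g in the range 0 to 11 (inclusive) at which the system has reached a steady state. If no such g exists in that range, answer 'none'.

Gen 0: 11100101
Gen 1 (rule 57): 10010010
Gen 2 (rule 18): 01101101
Gen 3 (rule 57): 01011010
Gen 4 (rule 18): 10000001
Gen 5 (rule 57): 01111100
Gen 6 (rule 18): 10000010
Gen 7 (rule 57): 01111001
Gen 8 (rule 18): 10000110
Gen 9 (rule 57): 01110101
Gen 10 (rule 18): 10000000
Gen 11 (rule 57): 01111111
Gen 12 (rule 18): 10000000
Gen 13 (rule 57): 01111111

Answer: 10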